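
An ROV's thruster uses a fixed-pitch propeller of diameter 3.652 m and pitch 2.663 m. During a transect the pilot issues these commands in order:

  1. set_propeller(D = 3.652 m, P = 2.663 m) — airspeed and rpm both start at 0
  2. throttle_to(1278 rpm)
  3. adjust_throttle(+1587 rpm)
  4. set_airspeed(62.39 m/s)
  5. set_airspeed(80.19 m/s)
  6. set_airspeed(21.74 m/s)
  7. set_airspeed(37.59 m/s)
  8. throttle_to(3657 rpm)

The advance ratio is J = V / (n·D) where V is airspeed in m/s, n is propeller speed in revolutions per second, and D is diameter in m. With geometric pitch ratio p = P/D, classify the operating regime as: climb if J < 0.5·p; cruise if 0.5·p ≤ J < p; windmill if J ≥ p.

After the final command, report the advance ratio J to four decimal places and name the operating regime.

set_propeller: D = 3.652 m, P = 2.663 m (p = P/D = 0.729189); state ← (V=0, rpm=0)
throttle_to(1278): rpm ← 1278
adjust_throttle(+1587): rpm ← 1278 +1587 = 2865
set_airspeed(62.39): V ← 62.39 m/s
set_airspeed(80.19): V ← 80.19 m/s
set_airspeed(21.74): V ← 21.74 m/s
set_airspeed(37.59): V ← 37.59 m/s
throttle_to(3657): rpm ← 3657
final state: V = 37.59 m/s, rpm = 3657 → n = rpm/60 = 60.950000 rev/s
J = V / (n·D) = 37.59 / (60.950000 × 3.652) = 0.168876
regime bands: climb J<0.3646 | cruise [0.3646, 0.7292) | windmill J≥0.7292
J = 0.1689 → climb

J = 0.1689, regime = climb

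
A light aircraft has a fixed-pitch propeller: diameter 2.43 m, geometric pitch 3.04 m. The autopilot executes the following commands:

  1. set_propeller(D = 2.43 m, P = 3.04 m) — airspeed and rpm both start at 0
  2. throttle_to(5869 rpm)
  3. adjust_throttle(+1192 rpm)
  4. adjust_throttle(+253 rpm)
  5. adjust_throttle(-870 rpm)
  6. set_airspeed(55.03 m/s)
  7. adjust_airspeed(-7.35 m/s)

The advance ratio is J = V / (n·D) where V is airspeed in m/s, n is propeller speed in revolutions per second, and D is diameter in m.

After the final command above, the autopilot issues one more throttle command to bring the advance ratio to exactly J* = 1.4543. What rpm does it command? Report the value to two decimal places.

rpm = 809.52

set_propeller: D = 2.43 m, P = 3.04 m (p = P/D = 1.251029); state ← (V=0, rpm=0)
throttle_to(5869): rpm ← 5869
adjust_throttle(+1192): rpm ← 5869 +1192 = 7061
adjust_throttle(+253): rpm ← 7061 +253 = 7314
adjust_throttle(-870): rpm ← 7314 -870 = 6444
set_airspeed(55.03): V ← 55.03 m/s
adjust_airspeed(-7.35): V ← 55.03 -7.35 = 47.68 m/s
final state: V = 47.68 m/s, rpm = 6444 → n = rpm/60 = 107.400000 rev/s
target J* = 1.4543; solve J* = V/(n·D) for n: n = V/(J*·D) = 47.68/(1.4543 × 2.43) = 13.491989 rev/s
rpm = 60·n = 809.519322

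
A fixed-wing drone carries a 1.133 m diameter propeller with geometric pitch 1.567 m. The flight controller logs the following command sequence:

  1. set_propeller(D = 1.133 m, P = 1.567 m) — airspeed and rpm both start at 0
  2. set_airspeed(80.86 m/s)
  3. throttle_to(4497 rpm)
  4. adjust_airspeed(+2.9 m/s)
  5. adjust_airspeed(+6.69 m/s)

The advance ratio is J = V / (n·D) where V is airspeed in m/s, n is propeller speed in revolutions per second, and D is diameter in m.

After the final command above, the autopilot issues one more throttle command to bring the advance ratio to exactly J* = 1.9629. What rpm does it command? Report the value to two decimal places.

rpm = 2440.24

set_propeller: D = 1.133 m, P = 1.567 m (p = P/D = 1.383054); state ← (V=0, rpm=0)
set_airspeed(80.86): V ← 80.86 m/s
throttle_to(4497): rpm ← 4497
adjust_airspeed(+2.9): V ← 80.86 +2.9 = 83.76 m/s
adjust_airspeed(+6.69): V ← 83.76 +6.69 = 90.45 m/s
final state: V = 90.45 m/s, rpm = 4497 → n = rpm/60 = 74.950000 rev/s
target J* = 1.9629; solve J* = V/(n·D) for n: n = V/(J*·D) = 90.45/(1.9629 × 1.133) = 40.670591 rev/s
rpm = 60·n = 2440.235477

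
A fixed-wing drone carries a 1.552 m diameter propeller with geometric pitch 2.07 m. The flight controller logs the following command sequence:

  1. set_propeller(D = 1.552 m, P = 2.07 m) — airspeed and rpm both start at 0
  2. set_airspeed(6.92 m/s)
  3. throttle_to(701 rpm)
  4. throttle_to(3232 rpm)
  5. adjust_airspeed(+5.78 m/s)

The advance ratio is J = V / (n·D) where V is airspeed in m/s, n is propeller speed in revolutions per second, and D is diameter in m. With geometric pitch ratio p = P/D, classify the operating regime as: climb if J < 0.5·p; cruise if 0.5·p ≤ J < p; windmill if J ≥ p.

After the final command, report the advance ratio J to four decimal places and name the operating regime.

set_propeller: D = 1.552 m, P = 2.07 m (p = P/D = 1.333763); state ← (V=0, rpm=0)
set_airspeed(6.92): V ← 6.92 m/s
throttle_to(701): rpm ← 701
throttle_to(3232): rpm ← 3232
adjust_airspeed(+5.78): V ← 6.92 +5.78 = 12.7 m/s
final state: V = 12.7 m/s, rpm = 3232 → n = rpm/60 = 53.866667 rev/s
J = V / (n·D) = 12.7 / (53.866667 × 1.552) = 0.151912
regime bands: climb J<0.6669 | cruise [0.6669, 1.3338) | windmill J≥1.3338
J = 0.1519 → climb

J = 0.1519, regime = climb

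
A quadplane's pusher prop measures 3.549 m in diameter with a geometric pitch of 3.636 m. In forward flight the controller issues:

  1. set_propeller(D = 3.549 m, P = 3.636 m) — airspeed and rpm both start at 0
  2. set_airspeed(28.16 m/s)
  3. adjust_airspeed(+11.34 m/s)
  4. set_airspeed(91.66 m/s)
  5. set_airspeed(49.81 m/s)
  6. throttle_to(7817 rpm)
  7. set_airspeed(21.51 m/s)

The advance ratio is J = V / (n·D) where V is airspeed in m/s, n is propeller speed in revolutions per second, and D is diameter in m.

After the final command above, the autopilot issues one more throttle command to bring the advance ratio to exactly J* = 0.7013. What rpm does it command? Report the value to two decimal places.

set_propeller: D = 3.549 m, P = 3.636 m (p = P/D = 1.024514); state ← (V=0, rpm=0)
set_airspeed(28.16): V ← 28.16 m/s
adjust_airspeed(+11.34): V ← 28.16 +11.34 = 39.5 m/s
set_airspeed(91.66): V ← 91.66 m/s
set_airspeed(49.81): V ← 49.81 m/s
throttle_to(7817): rpm ← 7817
set_airspeed(21.51): V ← 21.51 m/s
final state: V = 21.51 m/s, rpm = 7817 → n = rpm/60 = 130.283333 rev/s
target J* = 0.7013; solve J* = V/(n·D) for n: n = V/(J*·D) = 21.51/(0.7013 × 3.549) = 8.642325 rev/s
rpm = 60·n = 518.539474

rpm = 518.54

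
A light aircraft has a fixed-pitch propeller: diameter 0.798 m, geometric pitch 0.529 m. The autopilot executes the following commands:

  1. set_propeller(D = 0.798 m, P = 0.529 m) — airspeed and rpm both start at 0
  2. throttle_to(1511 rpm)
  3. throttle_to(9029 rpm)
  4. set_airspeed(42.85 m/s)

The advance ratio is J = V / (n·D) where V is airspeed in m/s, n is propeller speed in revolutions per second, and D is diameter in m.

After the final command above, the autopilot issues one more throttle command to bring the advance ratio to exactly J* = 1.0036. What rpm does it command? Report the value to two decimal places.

set_propeller: D = 0.798 m, P = 0.529 m (p = P/D = 0.662907); state ← (V=0, rpm=0)
throttle_to(1511): rpm ← 1511
throttle_to(9029): rpm ← 9029
set_airspeed(42.85): V ← 42.85 m/s
final state: V = 42.85 m/s, rpm = 9029 → n = rpm/60 = 150.483333 rev/s
target J* = 1.0036; solve J* = V/(n·D) for n: n = V/(J*·D) = 42.85/(1.0036 × 0.798) = 53.504127 rev/s
rpm = 60·n = 3210.247620

rpm = 3210.25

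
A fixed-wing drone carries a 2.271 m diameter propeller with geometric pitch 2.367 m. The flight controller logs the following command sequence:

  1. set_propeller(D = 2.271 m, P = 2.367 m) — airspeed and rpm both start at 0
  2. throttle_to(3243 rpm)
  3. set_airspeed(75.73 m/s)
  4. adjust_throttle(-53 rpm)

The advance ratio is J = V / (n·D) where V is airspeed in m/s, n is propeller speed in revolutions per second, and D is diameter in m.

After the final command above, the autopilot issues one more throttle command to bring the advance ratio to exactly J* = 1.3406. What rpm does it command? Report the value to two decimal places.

set_propeller: D = 2.271 m, P = 2.367 m (p = P/D = 1.042272); state ← (V=0, rpm=0)
throttle_to(3243): rpm ← 3243
set_airspeed(75.73): V ← 75.73 m/s
adjust_throttle(-53): rpm ← 3243 -53 = 3190
final state: V = 75.73 m/s, rpm = 3190 → n = rpm/60 = 53.166667 rev/s
target J* = 1.3406; solve J* = V/(n·D) for n: n = V/(J*·D) = 75.73/(1.3406 × 2.271) = 24.874342 rev/s
rpm = 60·n = 1492.460542

rpm = 1492.46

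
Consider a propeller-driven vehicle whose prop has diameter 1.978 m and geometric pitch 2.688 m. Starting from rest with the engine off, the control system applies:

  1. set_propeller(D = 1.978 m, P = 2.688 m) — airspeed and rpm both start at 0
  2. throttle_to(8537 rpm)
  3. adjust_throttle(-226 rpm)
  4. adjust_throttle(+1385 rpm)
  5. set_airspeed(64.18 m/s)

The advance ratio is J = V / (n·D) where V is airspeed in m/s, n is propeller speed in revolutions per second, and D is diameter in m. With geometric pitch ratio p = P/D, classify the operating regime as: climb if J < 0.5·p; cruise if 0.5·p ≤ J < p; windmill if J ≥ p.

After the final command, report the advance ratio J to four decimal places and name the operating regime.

set_propeller: D = 1.978 m, P = 2.688 m (p = P/D = 1.358948); state ← (V=0, rpm=0)
throttle_to(8537): rpm ← 8537
adjust_throttle(-226): rpm ← 8537 -226 = 8311
adjust_throttle(+1385): rpm ← 8311 +1385 = 9696
set_airspeed(64.18): V ← 64.18 m/s
final state: V = 64.18 m/s, rpm = 9696 → n = rpm/60 = 161.600000 rev/s
J = V / (n·D) = 64.18 / (161.600000 × 1.978) = 0.200785
regime bands: climb J<0.6795 | cruise [0.6795, 1.3589) | windmill J≥1.3589
J = 0.2008 → climb

J = 0.2008, regime = climb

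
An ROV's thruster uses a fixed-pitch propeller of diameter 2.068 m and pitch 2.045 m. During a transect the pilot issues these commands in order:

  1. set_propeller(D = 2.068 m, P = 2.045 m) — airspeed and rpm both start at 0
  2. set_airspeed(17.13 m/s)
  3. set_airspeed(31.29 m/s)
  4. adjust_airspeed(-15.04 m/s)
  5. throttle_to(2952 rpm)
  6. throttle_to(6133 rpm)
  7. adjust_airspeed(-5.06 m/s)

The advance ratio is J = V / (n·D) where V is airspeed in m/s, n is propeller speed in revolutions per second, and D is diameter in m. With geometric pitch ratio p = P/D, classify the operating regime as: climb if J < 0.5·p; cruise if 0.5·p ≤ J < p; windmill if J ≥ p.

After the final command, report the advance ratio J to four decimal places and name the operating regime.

set_propeller: D = 2.068 m, P = 2.045 m (p = P/D = 0.988878); state ← (V=0, rpm=0)
set_airspeed(17.13): V ← 17.13 m/s
set_airspeed(31.29): V ← 31.29 m/s
adjust_airspeed(-15.04): V ← 31.29 -15.04 = 16.25 m/s
throttle_to(2952): rpm ← 2952
throttle_to(6133): rpm ← 6133
adjust_airspeed(-5.06): V ← 16.25 -5.06 = 11.19 m/s
final state: V = 11.19 m/s, rpm = 6133 → n = rpm/60 = 102.216667 rev/s
J = V / (n·D) = 11.19 / (102.216667 × 2.068) = 0.052937
regime bands: climb J<0.4944 | cruise [0.4944, 0.9889) | windmill J≥0.9889
J = 0.0529 → climb

J = 0.0529, regime = climb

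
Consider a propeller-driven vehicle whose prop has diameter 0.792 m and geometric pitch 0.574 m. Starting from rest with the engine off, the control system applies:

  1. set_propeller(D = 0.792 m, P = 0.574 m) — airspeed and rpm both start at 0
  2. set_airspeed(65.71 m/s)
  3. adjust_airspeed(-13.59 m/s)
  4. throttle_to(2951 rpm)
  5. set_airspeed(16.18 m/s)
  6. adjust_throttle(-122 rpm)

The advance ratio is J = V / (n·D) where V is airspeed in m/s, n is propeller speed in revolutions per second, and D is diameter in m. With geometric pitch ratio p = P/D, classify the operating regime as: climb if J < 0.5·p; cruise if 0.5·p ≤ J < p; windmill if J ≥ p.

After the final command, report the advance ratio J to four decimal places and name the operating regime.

J = 0.4333, regime = cruise

set_propeller: D = 0.792 m, P = 0.574 m (p = P/D = 0.724747); state ← (V=0, rpm=0)
set_airspeed(65.71): V ← 65.71 m/s
adjust_airspeed(-13.59): V ← 65.71 -13.59 = 52.12 m/s
throttle_to(2951): rpm ← 2951
set_airspeed(16.18): V ← 16.18 m/s
adjust_throttle(-122): rpm ← 2951 -122 = 2829
final state: V = 16.18 m/s, rpm = 2829 → n = rpm/60 = 47.150000 rev/s
J = V / (n·D) = 16.18 / (47.150000 × 0.792) = 0.433283
regime bands: climb J<0.3624 | cruise [0.3624, 0.7247) | windmill J≥0.7247
J = 0.4333 → cruise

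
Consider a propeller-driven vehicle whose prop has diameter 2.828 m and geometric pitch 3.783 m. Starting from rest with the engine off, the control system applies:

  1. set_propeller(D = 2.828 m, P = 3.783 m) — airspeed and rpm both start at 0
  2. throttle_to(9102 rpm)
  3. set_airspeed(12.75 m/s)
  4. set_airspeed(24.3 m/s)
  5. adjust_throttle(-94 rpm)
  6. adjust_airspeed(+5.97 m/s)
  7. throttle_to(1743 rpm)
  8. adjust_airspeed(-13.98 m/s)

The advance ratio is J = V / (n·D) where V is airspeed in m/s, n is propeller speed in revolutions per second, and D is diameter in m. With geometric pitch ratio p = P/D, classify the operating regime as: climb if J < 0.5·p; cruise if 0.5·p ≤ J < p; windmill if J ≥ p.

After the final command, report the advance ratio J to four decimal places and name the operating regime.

set_propeller: D = 2.828 m, P = 3.783 m (p = P/D = 1.337694); state ← (V=0, rpm=0)
throttle_to(9102): rpm ← 9102
set_airspeed(12.75): V ← 12.75 m/s
set_airspeed(24.3): V ← 24.3 m/s
adjust_throttle(-94): rpm ← 9102 -94 = 9008
adjust_airspeed(+5.97): V ← 24.3 +5.97 = 30.27 m/s
throttle_to(1743): rpm ← 1743
adjust_airspeed(-13.98): V ← 30.27 -13.98 = 16.29 m/s
final state: V = 16.29 m/s, rpm = 1743 → n = rpm/60 = 29.050000 rev/s
J = V / (n·D) = 16.29 / (29.050000 × 2.828) = 0.198288
regime bands: climb J<0.6688 | cruise [0.6688, 1.3377) | windmill J≥1.3377
J = 0.1983 → climb

J = 0.1983, regime = climb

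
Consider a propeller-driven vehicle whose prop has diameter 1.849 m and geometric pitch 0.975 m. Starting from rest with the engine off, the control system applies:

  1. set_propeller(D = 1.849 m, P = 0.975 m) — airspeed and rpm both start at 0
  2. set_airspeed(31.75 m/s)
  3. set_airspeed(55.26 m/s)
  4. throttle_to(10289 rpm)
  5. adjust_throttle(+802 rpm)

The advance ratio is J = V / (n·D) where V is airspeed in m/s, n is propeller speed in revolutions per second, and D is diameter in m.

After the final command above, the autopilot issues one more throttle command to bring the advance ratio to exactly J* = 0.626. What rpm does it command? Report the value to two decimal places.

set_propeller: D = 1.849 m, P = 0.975 m (p = P/D = 0.527312); state ← (V=0, rpm=0)
set_airspeed(31.75): V ← 31.75 m/s
set_airspeed(55.26): V ← 55.26 m/s
throttle_to(10289): rpm ← 10289
adjust_throttle(+802): rpm ← 10289 +802 = 11091
final state: V = 55.26 m/s, rpm = 11091 → n = rpm/60 = 184.850000 rev/s
target J* = 0.626; solve J* = V/(n·D) for n: n = V/(J*·D) = 55.26/(0.626 × 1.849) = 47.741893 rev/s
rpm = 60·n = 2864.513587

rpm = 2864.51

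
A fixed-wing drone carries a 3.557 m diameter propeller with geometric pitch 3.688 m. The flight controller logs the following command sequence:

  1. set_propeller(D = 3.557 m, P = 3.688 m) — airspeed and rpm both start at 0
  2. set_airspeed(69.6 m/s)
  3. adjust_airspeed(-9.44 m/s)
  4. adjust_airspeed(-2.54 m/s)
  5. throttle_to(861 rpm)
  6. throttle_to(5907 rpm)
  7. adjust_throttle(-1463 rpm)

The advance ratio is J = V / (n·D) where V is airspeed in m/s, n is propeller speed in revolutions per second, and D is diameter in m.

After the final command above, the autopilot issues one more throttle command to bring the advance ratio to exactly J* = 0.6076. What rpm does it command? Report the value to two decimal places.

set_propeller: D = 3.557 m, P = 3.688 m (p = P/D = 1.036829); state ← (V=0, rpm=0)
set_airspeed(69.6): V ← 69.6 m/s
adjust_airspeed(-9.44): V ← 69.6 -9.44 = 60.16 m/s
adjust_airspeed(-2.54): V ← 60.16 -2.54 = 57.62 m/s
throttle_to(861): rpm ← 861
throttle_to(5907): rpm ← 5907
adjust_throttle(-1463): rpm ← 5907 -1463 = 4444
final state: V = 57.62 m/s, rpm = 4444 → n = rpm/60 = 74.066667 rev/s
target J* = 0.6076; solve J* = V/(n·D) for n: n = V/(J*·D) = 57.62/(0.6076 × 3.557) = 26.660705 rev/s
rpm = 60·n = 1599.642278

rpm = 1599.64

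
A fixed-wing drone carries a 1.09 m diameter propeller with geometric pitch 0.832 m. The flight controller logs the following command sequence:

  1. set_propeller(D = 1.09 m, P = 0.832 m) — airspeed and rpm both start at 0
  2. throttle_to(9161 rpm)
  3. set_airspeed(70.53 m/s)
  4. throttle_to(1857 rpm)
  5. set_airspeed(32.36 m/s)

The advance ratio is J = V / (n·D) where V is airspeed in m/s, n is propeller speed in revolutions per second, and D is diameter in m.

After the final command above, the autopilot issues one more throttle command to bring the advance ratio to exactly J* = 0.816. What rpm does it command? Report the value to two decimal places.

set_propeller: D = 1.09 m, P = 0.832 m (p = P/D = 0.763303); state ← (V=0, rpm=0)
throttle_to(9161): rpm ← 9161
set_airspeed(70.53): V ← 70.53 m/s
throttle_to(1857): rpm ← 1857
set_airspeed(32.36): V ← 32.36 m/s
final state: V = 32.36 m/s, rpm = 1857 → n = rpm/60 = 30.950000 rev/s
target J* = 0.816; solve J* = V/(n·D) for n: n = V/(J*·D) = 32.36/(0.816 × 1.09) = 36.382443 rev/s
rpm = 60·n = 2182.946573

rpm = 2182.95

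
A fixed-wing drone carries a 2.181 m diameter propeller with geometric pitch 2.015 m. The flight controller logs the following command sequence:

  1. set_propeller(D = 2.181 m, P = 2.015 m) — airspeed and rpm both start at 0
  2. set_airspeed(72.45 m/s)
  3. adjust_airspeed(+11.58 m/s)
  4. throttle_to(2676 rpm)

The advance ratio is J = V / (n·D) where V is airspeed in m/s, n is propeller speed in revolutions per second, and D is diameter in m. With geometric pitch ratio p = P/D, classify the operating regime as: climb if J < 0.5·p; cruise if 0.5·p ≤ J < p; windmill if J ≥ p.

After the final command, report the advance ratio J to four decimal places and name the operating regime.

set_propeller: D = 2.181 m, P = 2.015 m (p = P/D = 0.923888); state ← (V=0, rpm=0)
set_airspeed(72.45): V ← 72.45 m/s
adjust_airspeed(+11.58): V ← 72.45 +11.58 = 84.03 m/s
throttle_to(2676): rpm ← 2676
final state: V = 84.03 m/s, rpm = 2676 → n = rpm/60 = 44.600000 rev/s
J = V / (n·D) = 84.03 / (44.600000 × 2.181) = 0.863861
regime bands: climb J<0.4619 | cruise [0.4619, 0.9239) | windmill J≥0.9239
J = 0.8639 → cruise

J = 0.8639, regime = cruise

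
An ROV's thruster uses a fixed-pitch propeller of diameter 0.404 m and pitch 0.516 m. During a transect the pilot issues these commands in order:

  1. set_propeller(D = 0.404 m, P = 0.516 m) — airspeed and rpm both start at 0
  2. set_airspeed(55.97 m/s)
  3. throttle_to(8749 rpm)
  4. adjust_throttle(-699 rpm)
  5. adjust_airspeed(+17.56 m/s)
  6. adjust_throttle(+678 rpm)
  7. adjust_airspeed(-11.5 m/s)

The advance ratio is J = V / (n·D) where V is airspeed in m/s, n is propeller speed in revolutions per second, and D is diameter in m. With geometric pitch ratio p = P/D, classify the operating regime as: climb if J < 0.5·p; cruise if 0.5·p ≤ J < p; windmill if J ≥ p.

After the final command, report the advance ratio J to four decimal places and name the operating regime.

J = 1.0555, regime = cruise

set_propeller: D = 0.404 m, P = 0.516 m (p = P/D = 1.277228); state ← (V=0, rpm=0)
set_airspeed(55.97): V ← 55.97 m/s
throttle_to(8749): rpm ← 8749
adjust_throttle(-699): rpm ← 8749 -699 = 8050
adjust_airspeed(+17.56): V ← 55.97 +17.56 = 73.53 m/s
adjust_throttle(+678): rpm ← 8050 +678 = 8728
adjust_airspeed(-11.5): V ← 73.53 -11.5 = 62.03 m/s
final state: V = 62.03 m/s, rpm = 8728 → n = rpm/60 = 145.466667 rev/s
J = V / (n·D) = 62.03 / (145.466667 × 0.404) = 1.055497
regime bands: climb J<0.6386 | cruise [0.6386, 1.2772) | windmill J≥1.2772
J = 1.0555 → cruise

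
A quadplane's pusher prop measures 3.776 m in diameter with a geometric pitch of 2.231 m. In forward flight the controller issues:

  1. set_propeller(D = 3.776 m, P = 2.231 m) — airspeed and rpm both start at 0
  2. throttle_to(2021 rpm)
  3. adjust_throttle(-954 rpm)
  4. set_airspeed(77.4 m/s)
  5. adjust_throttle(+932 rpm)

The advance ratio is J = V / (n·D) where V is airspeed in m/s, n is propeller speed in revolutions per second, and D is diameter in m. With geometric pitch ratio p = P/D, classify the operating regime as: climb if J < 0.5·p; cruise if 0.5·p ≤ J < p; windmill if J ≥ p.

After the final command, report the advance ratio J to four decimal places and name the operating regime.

J = 0.6152, regime = windmill

set_propeller: D = 3.776 m, P = 2.231 m (p = P/D = 0.590837); state ← (V=0, rpm=0)
throttle_to(2021): rpm ← 2021
adjust_throttle(-954): rpm ← 2021 -954 = 1067
set_airspeed(77.4): V ← 77.4 m/s
adjust_throttle(+932): rpm ← 1067 +932 = 1999
final state: V = 77.4 m/s, rpm = 1999 → n = rpm/60 = 33.316667 rev/s
J = V / (n·D) = 77.4 / (33.316667 × 3.776) = 0.615244
regime bands: climb J<0.2954 | cruise [0.2954, 0.5908) | windmill J≥0.5908
J = 0.6152 → windmill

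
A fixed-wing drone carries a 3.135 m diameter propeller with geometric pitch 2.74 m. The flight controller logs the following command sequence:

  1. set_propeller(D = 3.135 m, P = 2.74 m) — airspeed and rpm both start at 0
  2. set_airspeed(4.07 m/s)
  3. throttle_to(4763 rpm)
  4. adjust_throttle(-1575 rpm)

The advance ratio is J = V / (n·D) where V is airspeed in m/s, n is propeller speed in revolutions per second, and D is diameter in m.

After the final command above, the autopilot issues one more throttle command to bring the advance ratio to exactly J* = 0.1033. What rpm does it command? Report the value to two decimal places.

rpm = 754.06

set_propeller: D = 3.135 m, P = 2.74 m (p = P/D = 0.874003); state ← (V=0, rpm=0)
set_airspeed(4.07): V ← 4.07 m/s
throttle_to(4763): rpm ← 4763
adjust_throttle(-1575): rpm ← 4763 -1575 = 3188
final state: V = 4.07 m/s, rpm = 3188 → n = rpm/60 = 53.133333 rev/s
target J* = 0.1033; solve J* = V/(n·D) for n: n = V/(J*·D) = 4.07/(0.1033 × 3.135) = 12.567721 rev/s
rpm = 60·n = 754.063280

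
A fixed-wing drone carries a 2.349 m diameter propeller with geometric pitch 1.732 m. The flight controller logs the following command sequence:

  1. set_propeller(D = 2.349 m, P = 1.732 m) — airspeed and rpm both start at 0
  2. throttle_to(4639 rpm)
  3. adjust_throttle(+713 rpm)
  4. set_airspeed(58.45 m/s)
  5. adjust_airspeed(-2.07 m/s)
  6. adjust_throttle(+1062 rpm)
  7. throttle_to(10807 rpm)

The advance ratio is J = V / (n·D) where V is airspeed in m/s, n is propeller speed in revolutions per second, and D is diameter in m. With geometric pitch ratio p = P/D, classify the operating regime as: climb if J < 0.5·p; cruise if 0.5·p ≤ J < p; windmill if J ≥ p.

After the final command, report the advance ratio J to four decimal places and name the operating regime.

set_propeller: D = 2.349 m, P = 1.732 m (p = P/D = 0.737335); state ← (V=0, rpm=0)
throttle_to(4639): rpm ← 4639
adjust_throttle(+713): rpm ← 4639 +713 = 5352
set_airspeed(58.45): V ← 58.45 m/s
adjust_airspeed(-2.07): V ← 58.45 -2.07 = 56.38 m/s
adjust_throttle(+1062): rpm ← 5352 +1062 = 6414
throttle_to(10807): rpm ← 10807
final state: V = 56.38 m/s, rpm = 10807 → n = rpm/60 = 180.116667 rev/s
J = V / (n·D) = 56.38 / (180.116667 × 2.349) = 0.133256
regime bands: climb J<0.3687 | cruise [0.3687, 0.7373) | windmill J≥0.7373
J = 0.1333 → climb

J = 0.1333, regime = climb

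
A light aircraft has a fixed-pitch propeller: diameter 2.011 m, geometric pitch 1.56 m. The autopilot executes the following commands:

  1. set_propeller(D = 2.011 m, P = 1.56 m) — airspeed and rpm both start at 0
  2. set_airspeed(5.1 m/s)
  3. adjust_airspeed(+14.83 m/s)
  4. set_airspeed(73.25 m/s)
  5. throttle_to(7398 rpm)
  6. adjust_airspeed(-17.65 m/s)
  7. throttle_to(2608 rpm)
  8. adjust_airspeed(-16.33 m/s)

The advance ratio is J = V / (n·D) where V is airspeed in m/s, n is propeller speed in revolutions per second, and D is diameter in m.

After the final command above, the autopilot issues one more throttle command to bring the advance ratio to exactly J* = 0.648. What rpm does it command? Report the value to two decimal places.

rpm = 1808.11

set_propeller: D = 2.011 m, P = 1.56 m (p = P/D = 0.775733); state ← (V=0, rpm=0)
set_airspeed(5.1): V ← 5.1 m/s
adjust_airspeed(+14.83): V ← 5.1 +14.83 = 19.93 m/s
set_airspeed(73.25): V ← 73.25 m/s
throttle_to(7398): rpm ← 7398
adjust_airspeed(-17.65): V ← 73.25 -17.65 = 55.6 m/s
throttle_to(2608): rpm ← 2608
adjust_airspeed(-16.33): V ← 55.6 -16.33 = 39.27 m/s
final state: V = 39.27 m/s, rpm = 2608 → n = rpm/60 = 43.466667 rev/s
target J* = 0.648; solve J* = V/(n·D) for n: n = V/(J*·D) = 39.27/(0.648 × 2.011) = 30.135182 rev/s
rpm = 60·n = 1808.110945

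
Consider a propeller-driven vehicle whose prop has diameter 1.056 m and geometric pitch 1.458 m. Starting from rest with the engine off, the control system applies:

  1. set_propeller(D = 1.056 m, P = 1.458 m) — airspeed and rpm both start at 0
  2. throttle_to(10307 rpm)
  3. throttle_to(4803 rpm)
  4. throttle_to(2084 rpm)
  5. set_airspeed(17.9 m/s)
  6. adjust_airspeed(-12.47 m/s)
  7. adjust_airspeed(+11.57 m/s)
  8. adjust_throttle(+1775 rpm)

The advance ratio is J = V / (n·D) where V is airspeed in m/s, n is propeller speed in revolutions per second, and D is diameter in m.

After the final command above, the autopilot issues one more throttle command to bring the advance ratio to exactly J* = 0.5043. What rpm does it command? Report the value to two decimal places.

set_propeller: D = 1.056 m, P = 1.458 m (p = P/D = 1.380682); state ← (V=0, rpm=0)
throttle_to(10307): rpm ← 10307
throttle_to(4803): rpm ← 4803
throttle_to(2084): rpm ← 2084
set_airspeed(17.9): V ← 17.9 m/s
adjust_airspeed(-12.47): V ← 17.9 -12.47 = 5.43 m/s
adjust_airspeed(+11.57): V ← 5.43 +11.57 = 17 m/s
adjust_throttle(+1775): rpm ← 2084 +1775 = 3859
final state: V = 17 m/s, rpm = 3859 → n = rpm/60 = 64.316667 rev/s
target J* = 0.5043; solve J* = V/(n·D) for n: n = V/(J*·D) = 17/(0.5043 × 1.056) = 31.922437 rev/s
rpm = 60·n = 1915.346204

rpm = 1915.35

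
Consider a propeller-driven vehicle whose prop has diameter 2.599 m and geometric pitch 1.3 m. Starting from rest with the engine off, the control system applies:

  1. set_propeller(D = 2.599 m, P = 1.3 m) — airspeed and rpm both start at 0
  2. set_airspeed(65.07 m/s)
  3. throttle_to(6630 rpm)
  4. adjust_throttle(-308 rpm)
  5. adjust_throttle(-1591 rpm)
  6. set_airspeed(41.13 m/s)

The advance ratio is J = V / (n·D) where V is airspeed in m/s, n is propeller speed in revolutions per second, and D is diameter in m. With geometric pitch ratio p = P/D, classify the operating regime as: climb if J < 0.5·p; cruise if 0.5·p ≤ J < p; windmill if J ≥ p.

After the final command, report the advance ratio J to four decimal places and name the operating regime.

set_propeller: D = 2.599 m, P = 1.3 m (p = P/D = 0.500192); state ← (V=0, rpm=0)
set_airspeed(65.07): V ← 65.07 m/s
throttle_to(6630): rpm ← 6630
adjust_throttle(-308): rpm ← 6630 -308 = 6322
adjust_throttle(-1591): rpm ← 6322 -1591 = 4731
set_airspeed(41.13): V ← 41.13 m/s
final state: V = 41.13 m/s, rpm = 4731 → n = rpm/60 = 78.850000 rev/s
J = V / (n·D) = 41.13 / (78.850000 × 2.599) = 0.200702
regime bands: climb J<0.2501 | cruise [0.2501, 0.5002) | windmill J≥0.5002
J = 0.2007 → climb

J = 0.2007, regime = climb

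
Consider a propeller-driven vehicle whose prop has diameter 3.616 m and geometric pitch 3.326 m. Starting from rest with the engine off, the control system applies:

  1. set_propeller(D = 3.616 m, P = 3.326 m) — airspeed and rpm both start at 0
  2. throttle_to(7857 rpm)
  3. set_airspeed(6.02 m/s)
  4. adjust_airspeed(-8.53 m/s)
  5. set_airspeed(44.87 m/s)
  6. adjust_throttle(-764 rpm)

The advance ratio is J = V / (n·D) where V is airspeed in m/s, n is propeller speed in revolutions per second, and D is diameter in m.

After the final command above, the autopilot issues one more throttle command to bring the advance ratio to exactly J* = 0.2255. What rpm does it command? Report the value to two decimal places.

set_propeller: D = 3.616 m, P = 3.326 m (p = P/D = 0.919801); state ← (V=0, rpm=0)
throttle_to(7857): rpm ← 7857
set_airspeed(6.02): V ← 6.02 m/s
adjust_airspeed(-8.53): V ← 6.02 -8.53 = -2.51 m/s
set_airspeed(44.87): V ← 44.87 m/s
adjust_throttle(-764): rpm ← 7857 -764 = 7093
final state: V = 44.87 m/s, rpm = 7093 → n = rpm/60 = 118.216667 rev/s
target J* = 0.2255; solve J* = V/(n·D) for n: n = V/(J*·D) = 44.87/(0.2255 × 3.616) = 55.027667 rev/s
rpm = 60·n = 3301.660028

rpm = 3301.66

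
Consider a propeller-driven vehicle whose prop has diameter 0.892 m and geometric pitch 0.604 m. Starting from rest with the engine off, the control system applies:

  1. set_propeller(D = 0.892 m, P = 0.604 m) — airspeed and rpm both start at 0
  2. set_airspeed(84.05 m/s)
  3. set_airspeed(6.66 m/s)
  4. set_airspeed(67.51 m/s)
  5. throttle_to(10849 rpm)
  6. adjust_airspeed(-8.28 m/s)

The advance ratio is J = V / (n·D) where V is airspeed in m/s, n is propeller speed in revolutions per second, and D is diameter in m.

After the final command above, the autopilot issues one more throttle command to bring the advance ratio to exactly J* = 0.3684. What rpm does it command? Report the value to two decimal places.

set_propeller: D = 0.892 m, P = 0.604 m (p = P/D = 0.677130); state ← (V=0, rpm=0)
set_airspeed(84.05): V ← 84.05 m/s
set_airspeed(6.66): V ← 6.66 m/s
set_airspeed(67.51): V ← 67.51 m/s
throttle_to(10849): rpm ← 10849
adjust_airspeed(-8.28): V ← 67.51 -8.28 = 59.23 m/s
final state: V = 59.23 m/s, rpm = 10849 → n = rpm/60 = 180.816667 rev/s
target J* = 0.3684; solve J* = V/(n·D) for n: n = V/(J*·D) = 59.23/(0.3684 × 0.892) = 180.242523 rev/s
rpm = 60·n = 10814.551350

rpm = 10814.55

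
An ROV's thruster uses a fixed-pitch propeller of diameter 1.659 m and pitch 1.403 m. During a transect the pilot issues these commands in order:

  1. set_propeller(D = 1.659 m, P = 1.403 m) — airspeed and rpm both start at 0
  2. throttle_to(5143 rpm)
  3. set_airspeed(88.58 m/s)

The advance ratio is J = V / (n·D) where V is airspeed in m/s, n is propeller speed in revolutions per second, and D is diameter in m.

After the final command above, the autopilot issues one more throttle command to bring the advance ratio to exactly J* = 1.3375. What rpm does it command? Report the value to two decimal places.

rpm = 2395.23

set_propeller: D = 1.659 m, P = 1.403 m (p = P/D = 0.845690); state ← (V=0, rpm=0)
throttle_to(5143): rpm ← 5143
set_airspeed(88.58): V ← 88.58 m/s
final state: V = 88.58 m/s, rpm = 5143 → n = rpm/60 = 85.716667 rev/s
target J* = 1.3375; solve J* = V/(n·D) for n: n = V/(J*·D) = 88.58/(1.3375 × 1.659) = 39.920457 rev/s
rpm = 60·n = 2395.227392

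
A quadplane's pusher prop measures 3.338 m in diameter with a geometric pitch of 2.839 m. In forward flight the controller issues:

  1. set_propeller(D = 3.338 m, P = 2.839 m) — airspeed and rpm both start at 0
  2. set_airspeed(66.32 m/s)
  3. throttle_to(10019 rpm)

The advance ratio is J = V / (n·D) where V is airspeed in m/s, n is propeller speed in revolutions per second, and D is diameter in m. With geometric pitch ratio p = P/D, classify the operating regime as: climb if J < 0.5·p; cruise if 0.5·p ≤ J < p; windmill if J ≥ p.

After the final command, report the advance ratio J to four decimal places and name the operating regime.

J = 0.1190, regime = climb

set_propeller: D = 3.338 m, P = 2.839 m (p = P/D = 0.850509); state ← (V=0, rpm=0)
set_airspeed(66.32): V ← 66.32 m/s
throttle_to(10019): rpm ← 10019
final state: V = 66.32 m/s, rpm = 10019 → n = rpm/60 = 166.983333 rev/s
J = V / (n·D) = 66.32 / (166.983333 × 3.338) = 0.118983
regime bands: climb J<0.4253 | cruise [0.4253, 0.8505) | windmill J≥0.8505
J = 0.1190 → climb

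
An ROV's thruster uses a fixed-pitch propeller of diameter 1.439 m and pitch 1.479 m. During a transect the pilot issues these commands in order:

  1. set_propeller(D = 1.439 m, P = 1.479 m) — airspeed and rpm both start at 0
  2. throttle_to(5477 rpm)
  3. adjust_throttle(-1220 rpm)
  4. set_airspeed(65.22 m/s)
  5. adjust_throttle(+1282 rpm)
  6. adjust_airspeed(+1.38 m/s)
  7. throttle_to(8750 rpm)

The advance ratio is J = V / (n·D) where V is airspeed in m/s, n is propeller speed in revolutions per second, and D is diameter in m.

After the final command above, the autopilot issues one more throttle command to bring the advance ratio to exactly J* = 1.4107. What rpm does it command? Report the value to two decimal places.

set_propeller: D = 1.439 m, P = 1.479 m (p = P/D = 1.027797); state ← (V=0, rpm=0)
throttle_to(5477): rpm ← 5477
adjust_throttle(-1220): rpm ← 5477 -1220 = 4257
set_airspeed(65.22): V ← 65.22 m/s
adjust_throttle(+1282): rpm ← 4257 +1282 = 5539
adjust_airspeed(+1.38): V ← 65.22 +1.38 = 66.6 m/s
throttle_to(8750): rpm ← 8750
final state: V = 66.6 m/s, rpm = 8750 → n = rpm/60 = 145.833333 rev/s
target J* = 1.4107; solve J* = V/(n·D) for n: n = V/(J*·D) = 66.6/(1.4107 × 1.439) = 32.807925 rev/s
rpm = 60·n = 1968.475525

rpm = 1968.48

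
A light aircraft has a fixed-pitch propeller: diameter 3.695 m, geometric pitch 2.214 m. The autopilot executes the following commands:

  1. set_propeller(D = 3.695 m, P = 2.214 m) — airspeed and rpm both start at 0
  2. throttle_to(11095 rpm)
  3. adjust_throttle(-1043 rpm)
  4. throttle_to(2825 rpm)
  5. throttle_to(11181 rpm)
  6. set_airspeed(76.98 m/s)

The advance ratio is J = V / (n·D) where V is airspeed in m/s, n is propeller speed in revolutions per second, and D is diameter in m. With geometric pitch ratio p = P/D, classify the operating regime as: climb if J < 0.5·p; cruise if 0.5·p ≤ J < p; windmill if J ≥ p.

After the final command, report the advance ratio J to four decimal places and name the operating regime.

set_propeller: D = 3.695 m, P = 2.214 m (p = P/D = 0.599188); state ← (V=0, rpm=0)
throttle_to(11095): rpm ← 11095
adjust_throttle(-1043): rpm ← 11095 -1043 = 10052
throttle_to(2825): rpm ← 2825
throttle_to(11181): rpm ← 11181
set_airspeed(76.98): V ← 76.98 m/s
final state: V = 76.98 m/s, rpm = 11181 → n = rpm/60 = 186.350000 rev/s
J = V / (n·D) = 76.98 / (186.350000 × 3.695) = 0.111798
regime bands: climb J<0.2996 | cruise [0.2996, 0.5992) | windmill J≥0.5992
J = 0.1118 → climb

J = 0.1118, regime = climb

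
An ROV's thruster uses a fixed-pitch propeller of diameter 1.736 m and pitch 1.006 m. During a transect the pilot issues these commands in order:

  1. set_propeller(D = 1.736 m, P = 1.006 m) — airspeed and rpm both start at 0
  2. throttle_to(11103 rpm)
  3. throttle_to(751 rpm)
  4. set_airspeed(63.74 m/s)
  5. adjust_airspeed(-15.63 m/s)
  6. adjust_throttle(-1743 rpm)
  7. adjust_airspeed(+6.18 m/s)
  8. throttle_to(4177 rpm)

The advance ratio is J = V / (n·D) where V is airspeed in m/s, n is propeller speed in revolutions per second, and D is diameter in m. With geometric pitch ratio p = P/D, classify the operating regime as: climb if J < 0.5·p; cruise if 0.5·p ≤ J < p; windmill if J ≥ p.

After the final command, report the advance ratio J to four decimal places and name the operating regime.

J = 0.4492, regime = cruise

set_propeller: D = 1.736 m, P = 1.006 m (p = P/D = 0.579493); state ← (V=0, rpm=0)
throttle_to(11103): rpm ← 11103
throttle_to(751): rpm ← 751
set_airspeed(63.74): V ← 63.74 m/s
adjust_airspeed(-15.63): V ← 63.74 -15.63 = 48.11 m/s
adjust_throttle(-1743): rpm ← 751 -1743 = -992
adjust_airspeed(+6.18): V ← 48.11 +6.18 = 54.29 m/s
throttle_to(4177): rpm ← 4177
final state: V = 54.29 m/s, rpm = 4177 → n = rpm/60 = 69.616667 rev/s
J = V / (n·D) = 54.29 / (69.616667 × 1.736) = 0.449218
regime bands: climb J<0.2897 | cruise [0.2897, 0.5795) | windmill J≥0.5795
J = 0.4492 → cruise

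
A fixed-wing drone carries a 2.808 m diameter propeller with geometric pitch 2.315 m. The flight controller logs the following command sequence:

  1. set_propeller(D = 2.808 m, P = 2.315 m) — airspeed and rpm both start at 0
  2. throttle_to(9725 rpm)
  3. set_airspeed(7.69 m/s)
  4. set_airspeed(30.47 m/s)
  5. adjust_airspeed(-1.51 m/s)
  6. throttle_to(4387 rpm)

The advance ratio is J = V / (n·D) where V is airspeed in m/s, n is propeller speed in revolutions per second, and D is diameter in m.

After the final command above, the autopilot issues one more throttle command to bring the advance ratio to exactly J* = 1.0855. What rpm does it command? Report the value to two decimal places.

rpm = 570.06

set_propeller: D = 2.808 m, P = 2.315 m (p = P/D = 0.824430); state ← (V=0, rpm=0)
throttle_to(9725): rpm ← 9725
set_airspeed(7.69): V ← 7.69 m/s
set_airspeed(30.47): V ← 30.47 m/s
adjust_airspeed(-1.51): V ← 30.47 -1.51 = 28.96 m/s
throttle_to(4387): rpm ← 4387
final state: V = 28.96 m/s, rpm = 4387 → n = rpm/60 = 73.116667 rev/s
target J* = 1.0855; solve J* = V/(n·D) for n: n = V/(J*·D) = 28.96/(1.0855 × 2.808) = 9.501050 rev/s
rpm = 60·n = 570.063030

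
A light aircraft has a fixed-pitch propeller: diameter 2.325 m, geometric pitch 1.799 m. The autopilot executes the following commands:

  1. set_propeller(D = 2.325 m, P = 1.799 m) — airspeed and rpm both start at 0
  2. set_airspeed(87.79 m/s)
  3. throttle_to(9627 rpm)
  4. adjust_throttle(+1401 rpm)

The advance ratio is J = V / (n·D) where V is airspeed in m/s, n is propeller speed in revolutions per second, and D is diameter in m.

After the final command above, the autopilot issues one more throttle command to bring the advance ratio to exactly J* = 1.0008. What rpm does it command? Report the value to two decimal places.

set_propeller: D = 2.325 m, P = 1.799 m (p = P/D = 0.773763); state ← (V=0, rpm=0)
set_airspeed(87.79): V ← 87.79 m/s
throttle_to(9627): rpm ← 9627
adjust_throttle(+1401): rpm ← 9627 +1401 = 11028
final state: V = 87.79 m/s, rpm = 11028 → n = rpm/60 = 183.800000 rev/s
target J* = 1.0008; solve J* = V/(n·D) for n: n = V/(J*·D) = 87.79/(1.0008 × 2.325) = 37.728957 rev/s
rpm = 60·n = 2263.737397

rpm = 2263.74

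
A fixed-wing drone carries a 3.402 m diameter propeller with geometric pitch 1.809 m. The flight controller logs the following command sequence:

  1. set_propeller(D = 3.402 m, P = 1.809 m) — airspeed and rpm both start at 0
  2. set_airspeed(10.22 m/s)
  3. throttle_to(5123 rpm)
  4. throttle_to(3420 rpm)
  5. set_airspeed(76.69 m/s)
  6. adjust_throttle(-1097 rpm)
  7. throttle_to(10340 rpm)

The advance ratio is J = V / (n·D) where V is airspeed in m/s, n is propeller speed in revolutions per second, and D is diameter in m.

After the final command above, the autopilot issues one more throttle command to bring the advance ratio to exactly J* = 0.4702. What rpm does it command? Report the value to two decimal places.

set_propeller: D = 3.402 m, P = 1.809 m (p = P/D = 0.531746); state ← (V=0, rpm=0)
set_airspeed(10.22): V ← 10.22 m/s
throttle_to(5123): rpm ← 5123
throttle_to(3420): rpm ← 3420
set_airspeed(76.69): V ← 76.69 m/s
adjust_throttle(-1097): rpm ← 3420 -1097 = 2323
throttle_to(10340): rpm ← 10340
final state: V = 76.69 m/s, rpm = 10340 → n = rpm/60 = 172.333333 rev/s
target J* = 0.4702; solve J* = V/(n·D) for n: n = V/(J*·D) = 76.69/(0.4702 × 3.402) = 47.942624 rev/s
rpm = 60·n = 2876.557463

rpm = 2876.56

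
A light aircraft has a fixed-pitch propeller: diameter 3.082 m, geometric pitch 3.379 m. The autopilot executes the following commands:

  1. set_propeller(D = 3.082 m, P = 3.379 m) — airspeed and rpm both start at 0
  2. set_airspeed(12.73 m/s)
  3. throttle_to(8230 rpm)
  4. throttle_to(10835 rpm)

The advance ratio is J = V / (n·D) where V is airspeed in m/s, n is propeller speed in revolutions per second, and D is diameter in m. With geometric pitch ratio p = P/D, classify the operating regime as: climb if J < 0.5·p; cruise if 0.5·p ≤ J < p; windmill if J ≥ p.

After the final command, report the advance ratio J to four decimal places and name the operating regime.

J = 0.0229, regime = climb

set_propeller: D = 3.082 m, P = 3.379 m (p = P/D = 1.096366); state ← (V=0, rpm=0)
set_airspeed(12.73): V ← 12.73 m/s
throttle_to(8230): rpm ← 8230
throttle_to(10835): rpm ← 10835
final state: V = 12.73 m/s, rpm = 10835 → n = rpm/60 = 180.583333 rev/s
J = V / (n·D) = 12.73 / (180.583333 × 3.082) = 0.022873
regime bands: climb J<0.5482 | cruise [0.5482, 1.0964) | windmill J≥1.0964
J = 0.0229 → climb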